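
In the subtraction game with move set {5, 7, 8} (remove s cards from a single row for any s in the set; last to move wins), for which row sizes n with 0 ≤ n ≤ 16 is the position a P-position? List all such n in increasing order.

0, 1, 2, 3, 4, 13, 14, 15, 16

Grundy values for subtraction set {5, 7, 8}:
k:     0  1  2  3  4  5  6  7  8  9 10 11 12 13 14 15 16
g(k):  0  0  0  0  0  1  1  1  1  1  2  2  2  0  0  0  0
The P-positions (g = 0) in 0..16 are 0, 1, 2, 3, 4, 13, 14, 15, 16.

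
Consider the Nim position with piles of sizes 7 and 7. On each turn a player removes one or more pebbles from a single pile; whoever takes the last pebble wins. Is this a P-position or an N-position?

Compute the nim-sum pairwise:
7 ^ 7 = 0
The nim-sum is 0, so this is a P-position: the player to move is in a losing position under optimal play.

P-position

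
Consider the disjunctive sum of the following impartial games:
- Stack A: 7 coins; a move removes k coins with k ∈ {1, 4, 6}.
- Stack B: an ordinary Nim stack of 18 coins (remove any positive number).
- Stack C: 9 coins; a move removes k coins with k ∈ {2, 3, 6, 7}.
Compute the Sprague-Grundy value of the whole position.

18

Build the Grundy sequence for stack A with g(k) = mex{g(k−s) : s ∈ {1, 4, 6}, s ≤ k}:
g(0) = mex{} = 0
g(1) = mex{0} = 1
g(2) = mex{1} = 0
g(3) = mex{0} = 1
g(4) = mex{0,1} = 2
g(5) = mex{1,2} = 0
g(6) = mex{0} = 1
g(7) = mex{1} = 0
So g(7) = 0.
Stack B is a plain Nim stack of size 18, so its Grundy value is 18.
Grundy values for stack C (subtraction set {2, 3, 6, 7}):
k:     0  1  2  3  4  5  6  7  8  9
g(k):  0  0  1  1  2  0  3  1  2  0
So g(9) = 0.
By the Sprague-Grundy theorem, the Grundy value of a sum of independent games is the XOR of the component values.
Combined value = 0 ⊕ 18 ⊕ 0 = 18.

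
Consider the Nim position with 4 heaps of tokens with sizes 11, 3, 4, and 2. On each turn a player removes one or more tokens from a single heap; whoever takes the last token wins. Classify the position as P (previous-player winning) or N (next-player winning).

Compute the nim-sum pairwise:
11 ^ 3 = 8
8 ^ 4 = 12
12 ^ 2 = 14
The nim-sum is 14 ≠ 0, so this is an N-position: the player to move can win.

N-position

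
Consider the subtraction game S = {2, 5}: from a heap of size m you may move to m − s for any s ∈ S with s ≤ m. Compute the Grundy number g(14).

0

Build the Grundy sequence with g(k) = mex{g(k−s) : s ∈ {2, 5}, s ≤ k}:
k:     0  1  2  3  4  5  6  7  8  9 10 11 12 13 14
g(k):  0  0  1  1  0  2  1  0  0  1  1  0  2  1  0
So g(14) = 0.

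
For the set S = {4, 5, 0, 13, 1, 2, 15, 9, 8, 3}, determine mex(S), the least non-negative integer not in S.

The values 0, 1, 2, 3, 4, 5 are all present; 6 is the first non-negative integer missing from the set.

6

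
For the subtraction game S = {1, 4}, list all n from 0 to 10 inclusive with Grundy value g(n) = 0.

0, 2, 5, 7, 10

Grundy values for subtraction set {1, 4}:
k:     0  1  2  3  4  5  6  7  8  9 10
g(k):  0  1  0  1  2  0  1  0  1  2  0
The P-positions (g = 0) in 0..10 are 0, 2, 5, 7, 10.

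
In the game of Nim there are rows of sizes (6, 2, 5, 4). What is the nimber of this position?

5

In binary:
  110  (6)
  010  (2)
  101  (5)
  100  (4)
  ---
  101  (5)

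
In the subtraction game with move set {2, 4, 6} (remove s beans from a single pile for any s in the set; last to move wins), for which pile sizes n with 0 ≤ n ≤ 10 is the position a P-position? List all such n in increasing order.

Grundy values for subtraction set {2, 4, 6}:
k:     0  1  2  3  4  5  6  7  8  9 10
g(k):  0  0  1  1  2  2  3  3  0  0  1
The P-positions (g = 0) in 0..10 are 0, 1, 8, 9.

0, 1, 8, 9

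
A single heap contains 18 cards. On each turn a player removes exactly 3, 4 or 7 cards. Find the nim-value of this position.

2

Grundy values for subtraction set {3, 4, 7}:
k:     0  1  2  3  4  5  6  7  8  9 10 11 12 13 14 15 16 17 18
g(k):  0  0  0  1  1  1  2  2  2  3  0  0  0  1  1  1  2  2  2
So g(18) = 2.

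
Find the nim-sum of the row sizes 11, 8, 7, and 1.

5

Write each in binary and XOR column by column:
  1011  (11)
  1000  (8)
  0111  (7)
  0001  (1)
  ----
  0101  (5)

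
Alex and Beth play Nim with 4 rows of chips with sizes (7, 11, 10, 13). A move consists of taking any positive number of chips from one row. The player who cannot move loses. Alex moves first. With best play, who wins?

In binary:
  0111  (7)
  1011  (11)
  1010  (10)
  1101  (13)
  ----
  1011  (11)
The nim-sum is 11 ≠ 0, so this is an N-position: the player to move can win; Alex has a winning move.

Alex wins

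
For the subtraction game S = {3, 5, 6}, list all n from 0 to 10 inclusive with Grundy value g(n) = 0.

0, 1, 2, 9, 10

Grundy values for subtraction set {3, 5, 6}:
k:     0  1  2  3  4  5  6  7  8  9 10
g(k):  0  0  0  1  1  1  2  2  2  0  0
The P-positions (g = 0) in 0..10 are 0, 1, 2, 9, 10.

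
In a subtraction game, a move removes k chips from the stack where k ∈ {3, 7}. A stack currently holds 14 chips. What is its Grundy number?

Build the Grundy sequence with g(k) = mex{g(k−s) : s ∈ {3, 7}, s ≤ k}:
g(0) = mex{} = 0
g(1) = mex{} = 0
g(2) = mex{} = 0
g(3) = mex{0} = 1
g(4) = mex{0} = 1
g(5) = mex{0} = 1
g(6) = mex{1} = 0
g(7) = mex{0,1} = 2
g(8) = mex{0,1} = 2
g(9) = mex{0} = 1
g(10) = mex{1,2} = 0
g(11) = mex{1,2} = 0
g(12) = mex{1} = 0
g(13) = mex{0} = 1
g(14) = mex{0,2} = 1
So g(14) = 1.

1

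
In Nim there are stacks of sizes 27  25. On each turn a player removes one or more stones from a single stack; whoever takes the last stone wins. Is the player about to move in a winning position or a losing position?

Nim-sum: 27 ⊕ 25 = 2.
The nim-sum is 2 ≠ 0, so this is an N-position: the player to move can win.

Winning position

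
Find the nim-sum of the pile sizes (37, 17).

Write each in binary and XOR column by column:
  100101  (37)
  010001  (17)
  ------
  110100  (52)

52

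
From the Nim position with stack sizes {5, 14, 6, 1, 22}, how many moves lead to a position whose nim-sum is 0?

1

Compute the nim-sum pairwise:
5 XOR 14 = 11
11 XOR 6 = 13
13 XOR 1 = 12
12 XOR 22 = 26
The overall nim-sum is X = 26. A stack of size p has a winning move iff p XOR X < p (reduce it to p XOR X).
  5: 5 XOR 26 = 31 ≥ 5 — no move.
  14: 14 XOR 26 = 20 ≥ 14 — no move.
  6: 6 XOR 26 = 28 ≥ 6 — no move.
  1: 1 XOR 26 = 27 ≥ 1 — no move.
  22: 22 XOR 26 = 12 < 22 — winning move (to 12).
That gives 1 winning move.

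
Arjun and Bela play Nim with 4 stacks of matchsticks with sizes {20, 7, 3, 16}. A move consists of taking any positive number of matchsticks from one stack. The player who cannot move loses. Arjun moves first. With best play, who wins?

Write each in binary and XOR column by column:
  10100  (20)
  00111  (7)
  00011  (3)
  10000  (16)
  -----
  00000  (0)
The nim-sum is 0, so this is a P-position: the player to move is in a losing position under optimal play; Arjun is about to move from it and so loses — Bela wins.

Bela wins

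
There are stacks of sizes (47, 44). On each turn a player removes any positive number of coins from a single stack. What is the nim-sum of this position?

3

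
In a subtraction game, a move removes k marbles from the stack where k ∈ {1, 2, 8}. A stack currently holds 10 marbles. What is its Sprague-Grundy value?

Compute g(0), g(1), … for moves {1, 2, 8}:
k:     0  1  2  3  4  5  6  7  8  9 10
g(k):  0  1  2  0  1  2  0  1  2  0  1
So g(10) = 1.

1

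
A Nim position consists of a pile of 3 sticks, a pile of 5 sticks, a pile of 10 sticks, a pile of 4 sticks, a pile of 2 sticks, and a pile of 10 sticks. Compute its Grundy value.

In binary:
  0011  (3)
  0101  (5)
  1010  (10)
  0100  (4)
  0010  (2)
  1010  (10)
  ----
  0000  (0)

0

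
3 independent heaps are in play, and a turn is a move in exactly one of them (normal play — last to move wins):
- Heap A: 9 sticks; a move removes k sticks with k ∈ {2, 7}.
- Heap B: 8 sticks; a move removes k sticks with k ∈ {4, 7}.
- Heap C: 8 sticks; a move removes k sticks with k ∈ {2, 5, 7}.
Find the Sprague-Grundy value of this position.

0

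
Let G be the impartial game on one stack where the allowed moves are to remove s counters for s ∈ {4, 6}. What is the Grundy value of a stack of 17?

1

Compute g(0), g(1), … for moves {4, 6}:
k:     0  1  2  3  4  5  6  7  8  9 10 11 12 13 14 15 16 17
g(k):  0  0  0  0  1  1  1  1  2  2  0  0  0  0  1  1  1  1
So g(17) = 1.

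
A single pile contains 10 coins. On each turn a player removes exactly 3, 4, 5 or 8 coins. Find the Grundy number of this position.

3

Build the Grundy sequence with g(k) = mex{g(k−s) : s ∈ {3, 4, 5, 8}, s ≤ k}:
k:     0  1  2  3  4  5  6  7  8  9 10
g(k):  0  0  0  1  1  1  2  2  2  3  3
So g(10) = 3.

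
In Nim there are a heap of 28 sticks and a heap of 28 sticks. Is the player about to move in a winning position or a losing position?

Losing position

Compute the nim-sum pairwise:
28 XOR 28 = 0
The nim-sum is 0, so this is a P-position: the player to move is in a losing position under optimal play.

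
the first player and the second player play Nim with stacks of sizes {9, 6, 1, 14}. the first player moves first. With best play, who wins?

the second player wins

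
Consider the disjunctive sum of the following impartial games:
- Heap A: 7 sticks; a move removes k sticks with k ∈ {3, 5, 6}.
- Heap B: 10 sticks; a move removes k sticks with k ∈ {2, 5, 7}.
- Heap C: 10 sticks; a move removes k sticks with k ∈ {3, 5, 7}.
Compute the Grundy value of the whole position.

2

Build the Grundy sequence for heap A with g(k) = mex{g(k−s) : s ∈ {3, 5, 6}, s ≤ k}:
k:     0  1  2  3  4  5  6  7
g(k):  0  0  0  1  1  1  2  2
So g(7) = 2.
Build the Grundy sequence for heap B with g(k) = mex{g(k−s) : s ∈ {2, 5, 7}, s ≤ k}:
g(0) = mex{} = 0
g(1) = mex{} = 0
g(2) = mex{0} = 1
g(3) = mex{0} = 1
g(4) = mex{1} = 0
g(5) = mex{0,1} = 2
g(6) = mex{0} = 1
g(7) = mex{0,1,2} = 3
g(8) = mex{0,1} = 2
g(9) = mex{0,1,3} = 2
g(10) = mex{1,2} = 0
So g(10) = 0.
Build the Grundy sequence for heap C with g(k) = mex{g(k−s) : s ∈ {3, 5, 7}, s ≤ k}:
g(0) = mex{} = 0
g(1) = mex{} = 0
g(2) = mex{} = 0
g(3) = mex{0} = 1
g(4) = mex{0} = 1
g(5) = mex{0} = 1
g(6) = mex{0,1} = 2
g(7) = mex{0,1} = 2
g(8) = mex{0,1} = 2
g(9) = mex{0,1,2} = 3
g(10) = mex{1,2} = 0
So g(10) = 0.
By the Sprague-Grundy theorem, the Grundy value of a sum of independent games is the XOR of the component values.
Combined value = 2 ⊕ 0 ⊕ 0 = 2.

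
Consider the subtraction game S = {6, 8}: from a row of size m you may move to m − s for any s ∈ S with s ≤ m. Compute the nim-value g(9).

Compute g(0), g(1), … for moves {6, 8}:
k:     0  1  2  3  4  5  6  7  8  9
g(k):  0  0  0  0  0  0  1  1  1  1
So g(9) = 1.

1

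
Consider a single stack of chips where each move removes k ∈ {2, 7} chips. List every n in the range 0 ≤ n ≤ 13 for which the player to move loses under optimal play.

Build the Grundy sequence with g(k) = mex{g(k−s) : s ∈ {2, 7}, s ≤ k}:
g(0) = mex{} = 0
g(1) = mex{} = 0
g(2) = mex{0} = 1
g(3) = mex{0} = 1
g(4) = mex{1} = 0
g(5) = mex{1} = 0
g(6) = mex{0} = 1
g(7) = mex{0} = 1
g(8) = mex{0,1} = 2
g(9) = mex{1} = 0
g(10) = mex{1,2} = 0
g(11) = mex{0} = 1
g(12) = mex{0} = 1
g(13) = mex{1} = 0
The P-positions (g = 0) in 0..13 are 0, 1, 4, 5, 9, 10, 13.

0, 1, 4, 5, 9, 10, 13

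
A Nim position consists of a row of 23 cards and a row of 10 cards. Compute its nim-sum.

29

Compute the nim-sum pairwise:
23 ⊕ 10 = 29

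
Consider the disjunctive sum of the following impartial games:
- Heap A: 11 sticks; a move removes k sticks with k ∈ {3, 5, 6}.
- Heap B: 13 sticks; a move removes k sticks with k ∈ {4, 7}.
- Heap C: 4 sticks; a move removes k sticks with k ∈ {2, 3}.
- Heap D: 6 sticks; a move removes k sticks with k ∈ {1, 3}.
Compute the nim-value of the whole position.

2

Build the Grundy sequence for heap A with g(k) = mex{g(k−s) : s ∈ {3, 5, 6}, s ≤ k}:
k:     0  1  2  3  4  5  6  7  8  9 10 11
g(k):  0  0  0  1  1  1  2  2  2  0  0  0
So g(11) = 0.
Build the Grundy sequence for heap B with g(k) = mex{g(k−s) : s ∈ {4, 7}, s ≤ k}:
k:     0  1  2  3  4  5  6  7  8  9 10 11 12 13
g(k):  0  0  0  0  1  1  1  1  2  2  2  0  0  0
So g(13) = 0.
For heap C, compute g(0), g(1), … with moves {2, 3}:
k:     0  1  2  3  4
g(k):  0  0  1  1  2
So g(4) = 2.
Grundy values for heap D (subtraction set {1, 3}):
k:     0  1  2  3  4  5  6
g(k):  0  1  0  1  0  1  0
So g(6) = 0.
The value of a disjunctive sum is the nim-sum of the parts.
Combined value = 0 ⊕ 0 ⊕ 2 ⊕ 0 = 2.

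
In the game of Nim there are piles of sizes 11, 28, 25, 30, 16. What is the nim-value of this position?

0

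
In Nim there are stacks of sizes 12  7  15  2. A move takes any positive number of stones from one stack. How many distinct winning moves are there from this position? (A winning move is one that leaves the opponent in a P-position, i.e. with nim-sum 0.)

Write each in binary and XOR column by column:
  1100  (12)
  0111  (7)
  1111  (15)
  0010  (2)
  ----
  0110  (6)
The overall nim-sum is X = 6. A stack of size p has a winning move iff p XOR X < p (reduce it to p XOR X).
  12: 12 XOR 6 = 10 < 12 — winning move (to 10).
  7: 7 XOR 6 = 1 < 7 — winning move (to 1).
  15: 15 XOR 6 = 9 < 15 — winning move (to 9).
  2: 2 XOR 6 = 4 ≥ 2 — no move.
That gives 3 winning moves.

3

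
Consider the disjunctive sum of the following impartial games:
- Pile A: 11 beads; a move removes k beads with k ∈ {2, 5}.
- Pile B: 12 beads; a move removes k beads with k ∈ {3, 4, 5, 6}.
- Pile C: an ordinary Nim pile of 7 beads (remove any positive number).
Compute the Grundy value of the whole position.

Grundy values for pile A (subtraction set {2, 5}):
g(0) = mex{} = 0
g(1) = mex{} = 0
g(2) = mex{0} = 1
g(3) = mex{0} = 1
g(4) = mex{1} = 0
g(5) = mex{0,1} = 2
g(6) = mex{0} = 1
g(7) = mex{1,2} = 0
g(8) = mex{1} = 0
g(9) = mex{0} = 1
g(10) = mex{0,2} = 1
g(11) = mex{1} = 0
So g(11) = 0.
For pile B, compute g(0), g(1), … with moves {3, 4, 5, 6}:
k:     0  1  2  3  4  5  6  7  8  9 10 11 12
g(k):  0  0  0  1  1  1  2  2  2  0  0  0  1
So g(12) = 1.
Pile C is a plain Nim pile of size 7, so its Grundy value is 7.
By the Sprague-Grundy theorem, the Grundy value of a sum of independent games is the XOR of the component values.
Combined value = 0 XOR 1 XOR 7 = 6.

6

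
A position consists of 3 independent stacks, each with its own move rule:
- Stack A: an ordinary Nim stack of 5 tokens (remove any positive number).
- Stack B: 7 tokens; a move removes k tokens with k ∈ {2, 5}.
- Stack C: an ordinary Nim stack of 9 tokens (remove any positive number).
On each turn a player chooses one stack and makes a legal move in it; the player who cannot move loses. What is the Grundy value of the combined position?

12

Stack A is a plain Nim stack of size 5, so its Grundy value is 5.
Build the Grundy sequence for stack B with g(k) = mex{g(k−s) : s ∈ {2, 5}, s ≤ k}:
g(0) = mex{} = 0
g(1) = mex{} = 0
g(2) = mex{0} = 1
g(3) = mex{0} = 1
g(4) = mex{1} = 0
g(5) = mex{0,1} = 2
g(6) = mex{0} = 1
g(7) = mex{1,2} = 0
So g(7) = 0.
Stack C is a plain Nim stack of size 9, so its Grundy value is 9.
By the Sprague-Grundy theorem, the Grundy value of a sum of independent games is the XOR of the component values.
Combined value = 5 XOR 0 XOR 9 = 12.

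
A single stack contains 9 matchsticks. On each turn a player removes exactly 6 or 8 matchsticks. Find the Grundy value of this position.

1

Build the Grundy sequence with g(k) = mex{g(k−s) : s ∈ {6, 8}, s ≤ k}:
g(0) = mex{} = 0
g(1) = mex{} = 0
g(2) = mex{} = 0
g(3) = mex{} = 0
g(4) = mex{} = 0
g(5) = mex{} = 0
g(6) = mex{0} = 1
g(7) = mex{0} = 1
g(8) = mex{0} = 1
g(9) = mex{0} = 1
So g(9) = 1.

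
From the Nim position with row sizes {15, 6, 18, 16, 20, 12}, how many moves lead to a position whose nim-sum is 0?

3

Compute the nim-sum pairwise:
15 ^ 6 = 9
9 ^ 18 = 27
27 ^ 16 = 11
11 ^ 20 = 31
31 ^ 12 = 19
The overall nim-sum is X = 19. A row of size p has a winning move iff p XOR X < p (reduce it to p XOR X).
  15: 15 XOR 19 = 28 ≥ 15 — no move.
  6: 6 XOR 19 = 21 ≥ 6 — no move.
  18: 18 XOR 19 = 1 < 18 — winning move (to 1).
  16: 16 XOR 19 = 3 < 16 — winning move (to 3).
  20: 20 XOR 19 = 7 < 20 — winning move (to 7).
  12: 12 XOR 19 = 31 ≥ 12 — no move.
That gives 3 winning moves.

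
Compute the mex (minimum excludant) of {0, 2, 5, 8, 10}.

1

0 is in the set but 1 is not, so the mex is 1.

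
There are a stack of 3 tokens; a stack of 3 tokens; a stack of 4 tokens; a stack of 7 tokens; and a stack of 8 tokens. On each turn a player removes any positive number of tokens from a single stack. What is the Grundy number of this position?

11

Nim-sum: 3 XOR 3 XOR 4 XOR 7 XOR 8 = 11.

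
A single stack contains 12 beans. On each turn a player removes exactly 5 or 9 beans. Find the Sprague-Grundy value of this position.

2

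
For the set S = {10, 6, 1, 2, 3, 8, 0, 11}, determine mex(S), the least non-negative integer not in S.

4

The values 0, 1, 2, 3 are all present; 4 is the first non-negative integer missing from the set.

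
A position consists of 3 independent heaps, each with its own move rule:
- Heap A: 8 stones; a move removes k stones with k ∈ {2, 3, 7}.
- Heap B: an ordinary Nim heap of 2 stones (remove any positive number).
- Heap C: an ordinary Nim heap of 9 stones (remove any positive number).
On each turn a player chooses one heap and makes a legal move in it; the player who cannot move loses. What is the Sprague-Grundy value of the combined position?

10

Build the Grundy sequence for heap A with g(k) = mex{g(k−s) : s ∈ {2, 3, 7}, s ≤ k}:
k:     0  1  2  3  4  5  6  7  8
g(k):  0  0  1  1  2  0  0  1  1
So g(8) = 1.
Heap B is a plain Nim heap of size 2, so its Grundy value is 2.
Heap C is a plain Nim heap of size 9, so its Grundy value is 9.
By the Sprague-Grundy theorem, the Grundy value of a sum of independent games is the XOR of the component values.
Combined value = 1 ⊕ 2 ⊕ 9 = 10.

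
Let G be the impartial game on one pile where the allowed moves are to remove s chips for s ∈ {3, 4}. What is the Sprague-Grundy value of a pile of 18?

Build the Grundy sequence with g(k) = mex{g(k−s) : s ∈ {3, 4}, s ≤ k}:
k:     0  1  2  3  4  5  6  7  8  9 10 11 12 13 14 15 16 17 18
g(k):  0  0  0  1  1  1  2  0  0  0  1  1  1  2  0  0  0  1  1
So g(18) = 1.

1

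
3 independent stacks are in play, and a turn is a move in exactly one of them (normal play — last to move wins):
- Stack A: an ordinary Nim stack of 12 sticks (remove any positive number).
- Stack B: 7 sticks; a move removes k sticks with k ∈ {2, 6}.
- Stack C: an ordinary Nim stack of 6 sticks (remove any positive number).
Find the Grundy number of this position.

11

Stack A is a plain Nim stack of size 12, so its Grundy value is 12.
Grundy values for stack B (subtraction set {2, 6}):
k:     0  1  2  3  4  5  6  7
g(k):  0  0  1  1  0  0  1  1
So g(7) = 1.
Stack C is a plain Nim stack of size 6, so its Grundy value is 6.
The value of a disjunctive sum is the nim-sum of the parts.
Combined value = 12 XOR 1 XOR 6 = 11.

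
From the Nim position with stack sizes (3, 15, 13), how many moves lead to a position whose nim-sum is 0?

3

In binary:
  0011  (3)
  1111  (15)
  1101  (13)
  ----
  0001  (1)
The overall nim-sum is X = 1. A stack of size p has a winning move iff p XOR X < p (reduce it to p XOR X).
  3: 3 XOR 1 = 2 < 3 — winning move (to 2).
  15: 15 XOR 1 = 14 < 15 — winning move (to 14).
  13: 13 XOR 1 = 12 < 13 — winning move (to 12).
That gives 3 winning moves.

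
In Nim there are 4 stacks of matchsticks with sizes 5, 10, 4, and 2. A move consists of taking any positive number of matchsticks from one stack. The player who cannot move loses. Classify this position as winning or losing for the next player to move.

Nim-sum: 5 XOR 10 XOR 4 XOR 2 = 9.
The nim-sum is 9 ≠ 0, so this is an N-position: the player to move can win.

Winning position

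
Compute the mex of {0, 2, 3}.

0 is in the set but 1 is not, so the mex is 1.

1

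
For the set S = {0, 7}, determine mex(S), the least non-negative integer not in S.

1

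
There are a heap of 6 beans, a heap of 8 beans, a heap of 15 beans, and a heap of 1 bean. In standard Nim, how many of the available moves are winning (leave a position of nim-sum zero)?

0

Nim-sum: 6 XOR 8 XOR 15 XOR 1 = 0.
The nim-sum is already 0, so every move leaves a nonzero nim-sum — there are no winning moves.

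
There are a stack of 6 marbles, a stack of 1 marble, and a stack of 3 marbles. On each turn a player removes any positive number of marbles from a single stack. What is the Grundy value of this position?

4

Compute the nim-sum pairwise:
6 ^ 1 = 7
7 ^ 3 = 4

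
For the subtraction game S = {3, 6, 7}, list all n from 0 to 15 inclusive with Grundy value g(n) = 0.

0, 1, 2, 10, 11, 12

Build the Grundy sequence with g(k) = mex{g(k−s) : s ∈ {3, 6, 7}, s ≤ k}:
k:     0  1  2  3  4  5  6  7  8  9 10 11 12 13 14 15
g(k):  0  0  0  1  1  1  2  2  2  3  0  0  0  1  1  1
The P-positions (g = 0) in 0..15 are 0, 1, 2, 10, 11, 12.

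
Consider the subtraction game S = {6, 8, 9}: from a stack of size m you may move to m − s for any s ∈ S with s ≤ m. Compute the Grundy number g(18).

0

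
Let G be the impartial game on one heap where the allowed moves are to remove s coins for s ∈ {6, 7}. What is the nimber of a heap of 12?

Compute g(0), g(1), … for moves {6, 7}:
g(0) = mex{} = 0
g(1) = mex{} = 0
g(2) = mex{} = 0
g(3) = mex{} = 0
g(4) = mex{} = 0
g(5) = mex{} = 0
g(6) = mex{0} = 1
g(7) = mex{0} = 1
g(8) = mex{0} = 1
g(9) = mex{0} = 1
g(10) = mex{0} = 1
g(11) = mex{0} = 1
g(12) = mex{0,1} = 2
So g(12) = 2.

2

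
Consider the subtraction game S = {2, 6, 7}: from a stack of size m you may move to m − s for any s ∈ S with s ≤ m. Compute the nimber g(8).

2

Grundy values for subtraction set {2, 6, 7}:
k:     0  1  2  3  4  5  6  7  8
g(k):  0  0  1  1  0  0  1  1  2
So g(8) = 2.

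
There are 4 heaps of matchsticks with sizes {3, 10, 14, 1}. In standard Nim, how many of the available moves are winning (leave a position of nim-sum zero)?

Compute the nim-sum pairwise:
3 ⊕ 10 = 9
9 ⊕ 14 = 7
7 ⊕ 1 = 6
The overall nim-sum is X = 6. A heap of size p has a winning move iff p XOR X < p (reduce it to p XOR X).
  3: 3 XOR 6 = 5 ≥ 3 — no move.
  10: 10 XOR 6 = 12 ≥ 10 — no move.
  14: 14 XOR 6 = 8 < 14 — winning move (to 8).
  1: 1 XOR 6 = 7 ≥ 1 — no move.
That gives 1 winning move.

1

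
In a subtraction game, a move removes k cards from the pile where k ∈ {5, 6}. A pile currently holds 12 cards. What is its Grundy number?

0

Compute g(0), g(1), … for moves {5, 6}:
g(0) = mex{} = 0
g(1) = mex{} = 0
g(2) = mex{} = 0
g(3) = mex{} = 0
g(4) = mex{} = 0
g(5) = mex{0} = 1
g(6) = mex{0} = 1
g(7) = mex{0} = 1
g(8) = mex{0} = 1
g(9) = mex{0} = 1
g(10) = mex{0,1} = 2
g(11) = mex{1} = 0
g(12) = mex{1} = 0
So g(12) = 0.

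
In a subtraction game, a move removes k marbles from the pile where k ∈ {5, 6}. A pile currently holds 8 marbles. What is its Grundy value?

1

Compute g(0), g(1), … for moves {5, 6}:
g(0) = mex{} = 0
g(1) = mex{} = 0
g(2) = mex{} = 0
g(3) = mex{} = 0
g(4) = mex{} = 0
g(5) = mex{0} = 1
g(6) = mex{0} = 1
g(7) = mex{0} = 1
g(8) = mex{0} = 1
So g(8) = 1.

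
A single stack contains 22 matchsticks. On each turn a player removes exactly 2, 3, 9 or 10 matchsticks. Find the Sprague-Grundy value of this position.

Build the Grundy sequence with g(k) = mex{g(k−s) : s ∈ {2, 3, 9, 10}, s ≤ k}:
k:     0  1  2  3  4  5  6  7  8  9 10 11 12 13 14 15 16 17 18 19 20 21 22
g(k):  0  0  1  1  2  0  0  1  1  2  2  3  0  0  1  1  2  0  0  1  1  2  2
So g(22) = 2.

2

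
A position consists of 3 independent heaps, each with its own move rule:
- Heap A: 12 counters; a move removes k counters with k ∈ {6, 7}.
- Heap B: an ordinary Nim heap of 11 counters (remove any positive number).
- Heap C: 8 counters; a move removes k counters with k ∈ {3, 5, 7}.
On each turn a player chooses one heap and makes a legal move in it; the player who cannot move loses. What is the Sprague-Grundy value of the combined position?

11

Grundy values for heap A (subtraction set {6, 7}):
g(0) = mex{} = 0
g(1) = mex{} = 0
g(2) = mex{} = 0
g(3) = mex{} = 0
g(4) = mex{} = 0
g(5) = mex{} = 0
g(6) = mex{0} = 1
g(7) = mex{0} = 1
g(8) = mex{0} = 1
g(9) = mex{0} = 1
g(10) = mex{0} = 1
g(11) = mex{0} = 1
g(12) = mex{0,1} = 2
So g(12) = 2.
Heap B is a plain Nim heap of size 11, so its Grundy value is 11.
Build the Grundy sequence for heap C with g(k) = mex{g(k−s) : s ∈ {3, 5, 7}, s ≤ k}:
g(0) = mex{} = 0
g(1) = mex{} = 0
g(2) = mex{} = 0
g(3) = mex{0} = 1
g(4) = mex{0} = 1
g(5) = mex{0} = 1
g(6) = mex{0,1} = 2
g(7) = mex{0,1} = 2
g(8) = mex{0,1} = 2
So g(8) = 2.
The value of a disjunctive sum is the nim-sum of the parts.
Combined value = 2 XOR 11 XOR 2 = 11.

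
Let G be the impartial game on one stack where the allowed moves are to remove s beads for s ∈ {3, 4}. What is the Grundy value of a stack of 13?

2

Build the Grundy sequence with g(k) = mex{g(k−s) : s ∈ {3, 4}, s ≤ k}:
k:     0  1  2  3  4  5  6  7  8  9 10 11 12 13
g(k):  0  0  0  1  1  1  2  0  0  0  1  1  1  2
So g(13) = 2.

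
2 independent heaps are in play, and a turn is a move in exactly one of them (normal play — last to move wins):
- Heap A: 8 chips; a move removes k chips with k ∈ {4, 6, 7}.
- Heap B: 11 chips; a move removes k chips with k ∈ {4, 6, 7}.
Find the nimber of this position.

2

Grundy values for heap A (subtraction set {4, 6, 7}):
k:     0  1  2  3  4  5  6  7  8
g(k):  0  0  0  0  1  1  1  1  2
So g(8) = 2.
For heap B, compute g(0), g(1), … with moves {4, 6, 7}:
k:     0  1  2  3  4  5  6  7  8  9 10 11
g(k):  0  0  0  0  1  1  1  1  2  2  2  0
So g(11) = 0.
The value of a disjunctive sum is the nim-sum of the parts.
Combined value = 2 ⊕ 0 = 2.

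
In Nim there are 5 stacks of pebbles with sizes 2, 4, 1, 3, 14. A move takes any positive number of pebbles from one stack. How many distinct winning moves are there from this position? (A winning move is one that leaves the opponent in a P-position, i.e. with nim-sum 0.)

1

Compute the nim-sum pairwise:
2 ^ 4 = 6
6 ^ 1 = 7
7 ^ 3 = 4
4 ^ 14 = 10
The overall nim-sum is X = 10. A stack of size p has a winning move iff p XOR X < p (reduce it to p XOR X).
  2: 2 XOR 10 = 8 ≥ 2 — no move.
  4: 4 XOR 10 = 14 ≥ 4 — no move.
  1: 1 XOR 10 = 11 ≥ 1 — no move.
  3: 3 XOR 10 = 9 ≥ 3 — no move.
  14: 14 XOR 10 = 4 < 14 — winning move (to 4).
That gives 1 winning move.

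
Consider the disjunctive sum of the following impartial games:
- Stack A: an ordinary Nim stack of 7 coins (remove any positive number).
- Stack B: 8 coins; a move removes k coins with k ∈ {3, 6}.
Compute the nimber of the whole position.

5

Stack A is a plain Nim stack of size 7, so its Grundy value is 7.
Grundy values for stack B (subtraction set {3, 6}):
g(0) = mex{} = 0
g(1) = mex{} = 0
g(2) = mex{} = 0
g(3) = mex{0} = 1
g(4) = mex{0} = 1
g(5) = mex{0} = 1
g(6) = mex{0,1} = 2
g(7) = mex{0,1} = 2
g(8) = mex{0,1} = 2
So g(8) = 2.
The value of a disjunctive sum is the nim-sum of the parts.
Combined value = 7 ⊕ 2 = 5.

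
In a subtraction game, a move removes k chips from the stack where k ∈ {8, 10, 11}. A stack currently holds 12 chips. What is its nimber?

1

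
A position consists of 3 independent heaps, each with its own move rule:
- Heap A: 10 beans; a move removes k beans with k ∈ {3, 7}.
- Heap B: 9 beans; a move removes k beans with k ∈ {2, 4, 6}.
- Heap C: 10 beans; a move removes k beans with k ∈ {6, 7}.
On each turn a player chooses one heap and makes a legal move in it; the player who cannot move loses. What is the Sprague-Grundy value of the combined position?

1

For heap A, compute g(0), g(1), … with moves {3, 7}:
g(0) = mex{} = 0
g(1) = mex{} = 0
g(2) = mex{} = 0
g(3) = mex{0} = 1
g(4) = mex{0} = 1
g(5) = mex{0} = 1
g(6) = mex{1} = 0
g(7) = mex{0,1} = 2
g(8) = mex{0,1} = 2
g(9) = mex{0} = 1
g(10) = mex{1,2} = 0
So g(10) = 0.
For heap B, compute g(0), g(1), … with moves {2, 4, 6}:
g(0) = mex{} = 0
g(1) = mex{} = 0
g(2) = mex{0} = 1
g(3) = mex{0} = 1
g(4) = mex{0,1} = 2
g(5) = mex{0,1} = 2
g(6) = mex{0,1,2} = 3
g(7) = mex{0,1,2} = 3
g(8) = mex{1,2,3} = 0
g(9) = mex{1,2,3} = 0
So g(9) = 0.
Build the Grundy sequence for heap C with g(k) = mex{g(k−s) : s ∈ {6, 7}, s ≤ k}:
k:     0  1  2  3  4  5  6  7  8  9 10
g(k):  0  0  0  0  0  0  1  1  1  1  1
So g(10) = 1.
The value of a disjunctive sum is the nim-sum of the parts.
Combined value = 0 XOR 0 XOR 1 = 1.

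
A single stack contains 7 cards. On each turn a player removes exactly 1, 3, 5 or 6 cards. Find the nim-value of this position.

3

Compute g(0), g(1), … for moves {1, 3, 5, 6}:
g(0) = mex{} = 0
g(1) = mex{0} = 1
g(2) = mex{1} = 0
g(3) = mex{0} = 1
g(4) = mex{1} = 0
g(5) = mex{0} = 1
g(6) = mex{0,1} = 2
g(7) = mex{0,1,2} = 3
So g(7) = 3.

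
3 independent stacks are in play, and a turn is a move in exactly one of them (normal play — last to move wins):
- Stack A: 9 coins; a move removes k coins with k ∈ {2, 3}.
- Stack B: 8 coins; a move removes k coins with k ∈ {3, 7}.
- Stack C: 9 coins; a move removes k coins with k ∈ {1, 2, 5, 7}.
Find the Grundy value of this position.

0

For stack A, compute g(0), g(1), … with moves {2, 3}:
g(0) = mex{} = 0
g(1) = mex{} = 0
g(2) = mex{0} = 1
g(3) = mex{0} = 1
g(4) = mex{0,1} = 2
g(5) = mex{1} = 0
g(6) = mex{1,2} = 0
g(7) = mex{0,2} = 1
g(8) = mex{0} = 1
g(9) = mex{0,1} = 2
So g(9) = 2.
Build the Grundy sequence for stack B with g(k) = mex{g(k−s) : s ∈ {3, 7}, s ≤ k}:
g(0) = mex{} = 0
g(1) = mex{} = 0
g(2) = mex{} = 0
g(3) = mex{0} = 1
g(4) = mex{0} = 1
g(5) = mex{0} = 1
g(6) = mex{1} = 0
g(7) = mex{0,1} = 2
g(8) = mex{0,1} = 2
So g(8) = 2.
For stack C, compute g(0), g(1), … with moves {1, 2, 5, 7}:
g(0) = mex{} = 0
g(1) = mex{0} = 1
g(2) = mex{0,1} = 2
g(3) = mex{1,2} = 0
g(4) = mex{0,2} = 1
g(5) = mex{0,1} = 2
g(6) = mex{1,2} = 0
g(7) = mex{0,2} = 1
g(8) = mex{0,1} = 2
g(9) = mex{1,2} = 0
So g(9) = 0.
By the Sprague-Grundy theorem, the Grundy value of a sum of independent games is the XOR of the component values.
Combined value = 2 XOR 2 XOR 0 = 0.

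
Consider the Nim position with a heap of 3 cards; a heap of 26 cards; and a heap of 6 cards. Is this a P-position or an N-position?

N-position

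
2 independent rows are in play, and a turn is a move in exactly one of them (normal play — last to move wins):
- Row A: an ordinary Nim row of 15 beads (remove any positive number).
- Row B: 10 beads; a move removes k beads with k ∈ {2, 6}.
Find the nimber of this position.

Row A is a plain Nim row of size 15, so its Grundy value is 15.
For row B, compute g(0), g(1), … with moves {2, 6}:
k:     0  1  2  3  4  5  6  7  8  9 10
g(k):  0  0  1  1  0  0  1  1  0  0  1
So g(10) = 1.
By the Sprague-Grundy theorem, the Grundy value of a sum of independent games is the XOR of the component values.
Combined value = 15 XOR 1 = 14.

14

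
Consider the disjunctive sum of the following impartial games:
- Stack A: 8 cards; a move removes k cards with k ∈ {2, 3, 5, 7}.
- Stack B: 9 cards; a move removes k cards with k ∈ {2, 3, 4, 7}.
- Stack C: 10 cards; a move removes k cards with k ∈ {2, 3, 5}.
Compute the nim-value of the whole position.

Build the Grundy sequence for stack A with g(k) = mex{g(k−s) : s ∈ {2, 3, 5, 7}, s ≤ k}:
g(0) = mex{} = 0
g(1) = mex{} = 0
g(2) = mex{0} = 1
g(3) = mex{0} = 1
g(4) = mex{0,1} = 2
g(5) = mex{0,1} = 2
g(6) = mex{0,1,2} = 3
g(7) = mex{0,1,2} = 3
g(8) = mex{0,1,2,3} = 4
So g(8) = 4.
For stack B, compute g(0), g(1), … with moves {2, 3, 4, 7}:
g(0) = mex{} = 0
g(1) = mex{} = 0
g(2) = mex{0} = 1
g(3) = mex{0} = 1
g(4) = mex{0,1} = 2
g(5) = mex{0,1} = 2
g(6) = mex{1,2} = 0
g(7) = mex{0,1,2} = 3
g(8) = mex{0,2} = 1
g(9) = mex{0,1,2,3} = 4
So g(9) = 4.
For stack C, compute g(0), g(1), … with moves {2, 3, 5}:
k:     0  1  2  3  4  5  6  7  8  9 10
g(k):  0  0  1  1  2  2  3  0  0  1  1
So g(10) = 1.
By the Sprague-Grundy theorem, the Grundy value of a sum of independent games is the XOR of the component values.
Combined value = 4 ⊕ 4 ⊕ 1 = 1.

1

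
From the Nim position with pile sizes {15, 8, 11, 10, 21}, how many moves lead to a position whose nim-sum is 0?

1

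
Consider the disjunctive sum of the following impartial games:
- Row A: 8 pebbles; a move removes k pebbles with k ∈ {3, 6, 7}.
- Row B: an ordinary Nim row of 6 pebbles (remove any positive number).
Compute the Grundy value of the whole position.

Build the Grundy sequence for row A with g(k) = mex{g(k−s) : s ∈ {3, 6, 7}, s ≤ k}:
g(0) = mex{} = 0
g(1) = mex{} = 0
g(2) = mex{} = 0
g(3) = mex{0} = 1
g(4) = mex{0} = 1
g(5) = mex{0} = 1
g(6) = mex{0,1} = 2
g(7) = mex{0,1} = 2
g(8) = mex{0,1} = 2
So g(8) = 2.
Row B is a plain Nim row of size 6, so its Grundy value is 6.
The value of a disjunctive sum is the nim-sum of the parts.
Combined value = 2 ⊕ 6 = 4.

4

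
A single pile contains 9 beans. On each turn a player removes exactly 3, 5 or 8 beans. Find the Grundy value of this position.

Build the Grundy sequence with g(k) = mex{g(k−s) : s ∈ {3, 5, 8}, s ≤ k}:
g(0) = mex{} = 0
g(1) = mex{} = 0
g(2) = mex{} = 0
g(3) = mex{0} = 1
g(4) = mex{0} = 1
g(5) = mex{0} = 1
g(6) = mex{0,1} = 2
g(7) = mex{0,1} = 2
g(8) = mex{0,1} = 2
g(9) = mex{0,1,2} = 3
So g(9) = 3.

3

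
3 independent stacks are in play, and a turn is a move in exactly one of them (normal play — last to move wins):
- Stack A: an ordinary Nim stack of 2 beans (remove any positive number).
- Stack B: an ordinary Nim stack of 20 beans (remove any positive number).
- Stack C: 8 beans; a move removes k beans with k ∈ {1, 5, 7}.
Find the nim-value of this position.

22

Stack A is a plain Nim stack of size 2, so its Grundy value is 2.
Stack B is a plain Nim stack of size 20, so its Grundy value is 20.
Grundy values for stack C (subtraction set {1, 5, 7}):
g(0) = mex{} = 0
g(1) = mex{0} = 1
g(2) = mex{1} = 0
g(3) = mex{0} = 1
g(4) = mex{1} = 0
g(5) = mex{0} = 1
g(6) = mex{1} = 0
g(7) = mex{0} = 1
g(8) = mex{1} = 0
So g(8) = 0.
By the Sprague-Grundy theorem, the Grundy value of a sum of independent games is the XOR of the component values.
Combined value = 2 ⊕ 20 ⊕ 0 = 22.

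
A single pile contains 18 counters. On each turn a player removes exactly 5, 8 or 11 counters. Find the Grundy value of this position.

0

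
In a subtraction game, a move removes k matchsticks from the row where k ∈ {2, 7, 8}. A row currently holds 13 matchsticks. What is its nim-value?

Compute g(0), g(1), … for moves {2, 7, 8}:
g(0) = mex{} = 0
g(1) = mex{} = 0
g(2) = mex{0} = 1
g(3) = mex{0} = 1
g(4) = mex{1} = 0
g(5) = mex{1} = 0
g(6) = mex{0} = 1
g(7) = mex{0} = 1
g(8) = mex{0,1} = 2
g(9) = mex{0,1} = 2
g(10) = mex{1,2} = 0
g(11) = mex{0,1,2} = 3
g(12) = mex{0} = 1
g(13) = mex{0,1,3} = 2
So g(13) = 2.

2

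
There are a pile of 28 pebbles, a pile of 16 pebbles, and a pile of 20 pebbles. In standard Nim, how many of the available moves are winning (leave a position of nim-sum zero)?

3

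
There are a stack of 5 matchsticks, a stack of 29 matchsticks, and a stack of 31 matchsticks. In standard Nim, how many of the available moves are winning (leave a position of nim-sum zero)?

3

Compute the nim-sum pairwise:
5 ⊕ 29 = 24
24 ⊕ 31 = 7
The overall nim-sum is X = 7. A stack of size p has a winning move iff p XOR X < p (reduce it to p XOR X).
  5: 5 XOR 7 = 2 < 5 — winning move (to 2).
  29: 29 XOR 7 = 26 < 29 — winning move (to 26).
  31: 31 XOR 7 = 24 < 31 — winning move (to 24).
That gives 3 winning moves.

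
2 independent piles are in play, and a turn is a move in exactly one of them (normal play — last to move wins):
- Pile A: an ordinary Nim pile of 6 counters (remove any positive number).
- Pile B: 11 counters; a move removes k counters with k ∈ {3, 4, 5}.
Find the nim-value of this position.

7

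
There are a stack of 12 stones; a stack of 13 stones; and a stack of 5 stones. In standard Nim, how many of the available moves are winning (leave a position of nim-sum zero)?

Compute the nim-sum pairwise:
12 ^ 13 = 1
1 ^ 5 = 4
The overall nim-sum is X = 4. A stack of size p has a winning move iff p XOR X < p (reduce it to p XOR X).
  12: 12 XOR 4 = 8 < 12 — winning move (to 8).
  13: 13 XOR 4 = 9 < 13 — winning move (to 9).
  5: 5 XOR 4 = 1 < 5 — winning move (to 1).
That gives 3 winning moves.

3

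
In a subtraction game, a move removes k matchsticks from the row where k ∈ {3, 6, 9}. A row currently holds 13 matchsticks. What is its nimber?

0

Grundy values for subtraction set {3, 6, 9}:
k:     0  1  2  3  4  5  6  7  8  9 10 11 12 13
g(k):  0  0  0  1  1  1  2  2  2  3  3  3  0  0
So g(13) = 0.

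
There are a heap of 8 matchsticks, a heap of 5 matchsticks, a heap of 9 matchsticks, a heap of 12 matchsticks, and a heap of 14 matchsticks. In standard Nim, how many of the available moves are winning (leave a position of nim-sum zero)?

Nim-sum: 8 ⊕ 5 ⊕ 9 ⊕ 12 ⊕ 14 = 6.
The overall nim-sum is X = 6. A heap of size p has a winning move iff p XOR X < p (reduce it to p XOR X).
  8: 8 XOR 6 = 14 ≥ 8 — no move.
  5: 5 XOR 6 = 3 < 5 — winning move (to 3).
  9: 9 XOR 6 = 15 ≥ 9 — no move.
  12: 12 XOR 6 = 10 < 12 — winning move (to 10).
  14: 14 XOR 6 = 8 < 14 — winning move (to 8).
That gives 3 winning moves.

3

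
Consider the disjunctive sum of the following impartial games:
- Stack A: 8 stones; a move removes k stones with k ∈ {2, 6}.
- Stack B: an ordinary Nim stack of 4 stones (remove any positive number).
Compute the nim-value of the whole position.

4

Grundy values for stack A (subtraction set {2, 6}):
k:     0  1  2  3  4  5  6  7  8
g(k):  0  0  1  1  0  0  1  1  0
So g(8) = 0.
Stack B is a plain Nim stack of size 4, so its Grundy value is 4.
The value of a disjunctive sum is the nim-sum of the parts.
Combined value = 0 XOR 4 = 4.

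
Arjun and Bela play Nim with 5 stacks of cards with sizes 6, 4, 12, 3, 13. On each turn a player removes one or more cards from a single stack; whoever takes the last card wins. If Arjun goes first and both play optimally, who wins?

Bitwise XOR of the heap sizes:
  0110  (6)
  0100  (4)
  1100  (12)
  0011  (3)
  1101  (13)
  ----
  0000  (0)
The nim-sum is 0, so this is a P-position: the player to move is in a losing position under optimal play; Arjun is about to move from it and so loses — Bela wins.

Bela wins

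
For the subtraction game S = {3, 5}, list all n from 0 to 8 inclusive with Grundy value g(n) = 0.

Grundy values for subtraction set {3, 5}:
g(0) = mex{} = 0
g(1) = mex{} = 0
g(2) = mex{} = 0
g(3) = mex{0} = 1
g(4) = mex{0} = 1
g(5) = mex{0} = 1
g(6) = mex{0,1} = 2
g(7) = mex{0,1} = 2
g(8) = mex{1} = 0
The P-positions (g = 0) in 0..8 are 0, 1, 2, 8.

0, 1, 2, 8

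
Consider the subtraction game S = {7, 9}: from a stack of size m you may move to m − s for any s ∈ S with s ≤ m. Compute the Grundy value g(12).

Compute g(0), g(1), … for moves {7, 9}:
g(0) = mex{} = 0
g(1) = mex{} = 0
g(2) = mex{} = 0
g(3) = mex{} = 0
g(4) = mex{} = 0
g(5) = mex{} = 0
g(6) = mex{} = 0
g(7) = mex{0} = 1
g(8) = mex{0} = 1
g(9) = mex{0} = 1
g(10) = mex{0} = 1
g(11) = mex{0} = 1
g(12) = mex{0} = 1
So g(12) = 1.

1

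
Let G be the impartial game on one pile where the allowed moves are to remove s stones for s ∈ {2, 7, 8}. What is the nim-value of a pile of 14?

0

Build the Grundy sequence with g(k) = mex{g(k−s) : s ∈ {2, 7, 8}, s ≤ k}:
g(0) = mex{} = 0
g(1) = mex{} = 0
g(2) = mex{0} = 1
g(3) = mex{0} = 1
g(4) = mex{1} = 0
g(5) = mex{1} = 0
g(6) = mex{0} = 1
g(7) = mex{0} = 1
g(8) = mex{0,1} = 2
g(9) = mex{0,1} = 2
g(10) = mex{1,2} = 0
g(11) = mex{0,1,2} = 3
g(12) = mex{0} = 1
g(13) = mex{0,1,3} = 2
g(14) = mex{1} = 0
So g(14) = 0.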